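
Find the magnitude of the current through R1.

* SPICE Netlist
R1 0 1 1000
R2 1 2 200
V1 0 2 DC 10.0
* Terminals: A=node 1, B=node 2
Nodal analysis, taking node 2 as the 0 V reference.
Source V1 fixes V_0 = 10 V.
KCL at each unknown node (sum of currents leaving = 0; resistances in Ω):
  Node 1: (V_1 - 10)/1000 + (V_1 - 0)/200 = 0
Collecting terms: 0.006 × V_1 = 0.01  =>  V_1 = 1.667 V
I_R1 = (V_0 - V_1)/R1 = (10 - 1.667)/1000 = 0.008333 A
|I_R1| = 0.008333 A

Final answer: |I_R1| = 0.008333 A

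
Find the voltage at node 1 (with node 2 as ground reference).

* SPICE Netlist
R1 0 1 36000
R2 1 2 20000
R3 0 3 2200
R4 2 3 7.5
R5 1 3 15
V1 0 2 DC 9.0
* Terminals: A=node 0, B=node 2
Nodal analysis, taking node 2 as the 0 V reference.
Source V1 fixes V_0 = 9 V.
KCL at each unknown node (sum of currents leaving = 0; resistances in Ω):
  Node 1: (V_1 - 9)/36000 + (V_1 - 0)/20000 + (V_1 - V_3)/15 = 0
  Node 3: (V_3 - 9)/2200 + (V_3 - 0)/7.5 + (V_3 - V_1)/15 = 0
Collecting terms (coefficients in siemens):
  0.06674·V_1 - 0.06667·V_3 = 0.00025
  0.2005·V_3 - 0.06667·V_1 = 0.004091
Determinant D = (0.06674)(0.2005) - (-0.06667)(-0.06667) = 0.008935
V_1 = [(0.00025)(0.2005) - (-0.06667)(0.004091)]/D = 0.03613 V
V_3 = [(0.06674)(0.004091) - (0.00025)(-0.06667)]/D = 0.03243 V
The requested potential is V_1 = 0.03613 V.

Final answer: V_1 = 0.03613 V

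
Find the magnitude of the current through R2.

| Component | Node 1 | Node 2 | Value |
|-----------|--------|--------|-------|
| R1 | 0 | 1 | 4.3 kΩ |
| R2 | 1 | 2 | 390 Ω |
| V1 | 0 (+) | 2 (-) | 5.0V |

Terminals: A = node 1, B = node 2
Nodal analysis, taking node 2 as the 0 V reference.
Source V1 fixes V_0 = 5 V.
KCL at each unknown node (sum of currents leaving = 0; resistances in Ω):
  Node 1: (V_1 - 5)/4300 + (V_1 - 0)/390 = 0
Collecting terms: 0.002797 × V_1 = 0.001163  =>  V_1 = 0.4158 V
I_R2 = (V_1 - V_2)/R2 = (0.4158 - 0)/390 = 0.001066 A
|I_R2| = 0.001066 A

Final answer: |I_R2| = 0.001066 A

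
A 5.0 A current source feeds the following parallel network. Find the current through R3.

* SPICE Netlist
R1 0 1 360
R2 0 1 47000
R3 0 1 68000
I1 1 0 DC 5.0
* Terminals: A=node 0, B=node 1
All resistors sit directly between nodes 0 and 1, so they are in parallel and share one voltage V; the full source current 5 A splits among them.
1/R_par = 1/360 + 1/47000 + 1/68000 = 0.002814 S  =>  R_par = 355.4 Ω
V = I × R_par = 5 × 355.4 = 1777 V
I_R3 = V/R3 = 1777/68000 = 0.02613 A

Final answer: 0.02613 A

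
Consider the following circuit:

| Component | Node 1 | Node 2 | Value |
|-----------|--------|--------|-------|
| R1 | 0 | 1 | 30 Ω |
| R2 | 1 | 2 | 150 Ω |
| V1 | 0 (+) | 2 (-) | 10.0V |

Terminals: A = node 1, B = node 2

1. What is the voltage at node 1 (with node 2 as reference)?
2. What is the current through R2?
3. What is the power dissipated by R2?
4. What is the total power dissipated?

Nodal analysis, taking node 2 as the 0 V reference.
Source V1 fixes V_0 = 10 V.
KCL at each unknown node (sum of currents leaving = 0; resistances in Ω):
  Node 1: (V_1 - 10)/30 + (V_1 - 0)/150 = 0
Collecting terms: 0.04 × V_1 = 0.3333  =>  V_1 = 8.333 V
Part 1:
  Read off the nodal solution: V_1 = 8.333 V
Part 2:
  I_R2 = (V_1 - V_2)/R2 = (8.333 - 0)/150 = 0.05556 A
  Magnitude: I_R2 = 0.05556 A
Part 3:
  I_R2 = (V_1 - V_2)/R2 = (8.333 - 0)/150 = 0.05556 A
  P_R2 = I_R2² × R2 = (0.05556)² × 150 = 0.463 W
Part 4:
  Power in each resistor, P = (ΔV)²/R:
    P_R1 = (10 - 8.333)²/30 = 0.09259 W
    P_R2 = (8.333 - 0)²/150 = 0.463 W
  P_total = P_R1 + P_R2 = 0.5556 W

Final answers:
1. V_1 = 8.333 V
2. I_R2 = 0.05556 A
3. P_R2 = 0.463 W
4. P_total = 0.5556 W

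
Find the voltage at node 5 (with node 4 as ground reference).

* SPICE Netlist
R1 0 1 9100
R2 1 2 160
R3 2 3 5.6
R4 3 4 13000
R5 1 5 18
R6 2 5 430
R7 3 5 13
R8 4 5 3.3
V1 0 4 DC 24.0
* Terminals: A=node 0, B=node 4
Nodal analysis, taking node 4 as the 0 V reference.
Source V1 fixes V_0 = 24 V.
KCL at each unknown node (sum of currents leaving = 0; resistances in Ω):
  Node 1: (V_1 - 24)/9100 + (V_1 - V_2)/160 + (V_1 - V_5)/18 = 0
  Node 2: (V_2 - V_1)/160 + (V_2 - V_3)/5.6 + (V_2 - V_5)/430 = 0
  Node 3: (V_3 - V_2)/5.6 + (V_3 - 0)/13000 + (V_3 - V_5)/13 = 0
  Node 5: (V_5 - V_1)/18 + (V_5 - V_2)/430 + (V_5 - V_3)/13 + (V_5 - 0)/3.3 = 0
Collecting terms (coefficients in siemens):
  0.06192·V_1 - 0.00625·V_2 - 0.05556·V_5 = 0.002637
  0.1871·V_2 - 0.00625·V_1 - 0.1786·V_3 - 0.002326·V_5 = 0
  0.2556·V_3 - 0.1786·V_2 - 0.07692·V_5 = 0
  0.4378·V_5 - 0.05556·V_1 - 0.002326·V_2 - 0.07692·V_3 = 0
Solving these 4 simultaneous equations (Gaussian elimination) gives:
  V_1 = 0.0517 V, V_2 = 0.01298 V, V_3 = 0.01169 V, V_5 = 0.008682 V
The requested potential is V_5 = 0.008682 V.

Final answer: V_5 = 0.008682 V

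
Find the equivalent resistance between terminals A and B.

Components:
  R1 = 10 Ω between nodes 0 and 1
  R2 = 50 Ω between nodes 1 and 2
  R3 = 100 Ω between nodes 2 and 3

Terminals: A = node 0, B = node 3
Reduce the network between node 0 (A) and node 3 (B) by series/parallel combination:
  Rs1 = R1 + R2 (series, joined only at node 1) = 10 + 50 = 60 Ω
  Rs2 = R3 + Rs1 (series, joined only at node 2) = 100 + 60 = 160 Ω
R_eq = 160 Ω

Final answer: 160 Ω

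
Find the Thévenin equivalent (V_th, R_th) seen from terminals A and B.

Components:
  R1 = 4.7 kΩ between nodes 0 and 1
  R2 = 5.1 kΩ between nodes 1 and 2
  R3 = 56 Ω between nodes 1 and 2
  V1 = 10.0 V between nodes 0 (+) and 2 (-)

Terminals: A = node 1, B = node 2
Step 1 — V_th is the open-circuit voltage V_A - V_B (nothing connected across the terminals).
Nodal analysis, taking node 2 as the 0 V reference.
Source V1 fixes V_0 = 10 V.
KCL at each unknown node (sum of currents leaving = 0; resistances in Ω):
  Node 1: (V_1 - 10)/4700 + (V_1 - 0)/5100 + (V_1 - 0)/56 = 0
Collecting terms: 0.01827 × V_1 = 0.002128  =>  V_1 = 0.1165 V
V_th = V_1 - V_2 = 0.1165 - 0 = 0.1165 V
Step 2 — R_th: zero the source — replace V1 by a short circuit (node 2 merges into node 0) — and find the resistance seen between A (node 1) and B (node 0).
Reduce the network between node 1 (A) and node 0 (B) by series/parallel combination:
  Rp1 = R1 ‖ R2 ‖ R3 (parallel, all between nodes 0 and 1) = 1/(1/4700 + 1/5100 + 1/56) = 54.75 Ω
R_th = 54.75 Ω

Final answer: V_th = 0.1165 V, R_th = 54.75 Ω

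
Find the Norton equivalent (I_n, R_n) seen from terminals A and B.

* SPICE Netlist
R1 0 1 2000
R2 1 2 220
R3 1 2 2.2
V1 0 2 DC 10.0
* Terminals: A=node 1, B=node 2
Find the Thévenin equivalent first; then I_n = V_th/R_th and R_n = R_th.
Step 1 — V_th is the open-circuit voltage V_A - V_B (nothing connected across the terminals).
Nodal analysis, taking node 2 as the 0 V reference.
Source V1 fixes V_0 = 10 V.
KCL at each unknown node (sum of currents leaving = 0; resistances in Ω):
  Node 1: (V_1 - 10)/2000 + (V_1 - 0)/220 + (V_1 - 0)/2.2 = 0
Collecting terms: 0.4596 × V_1 = 0.005  =>  V_1 = 0.01088 V
V_th = V_1 - V_2 = 0.01088 - 0 = 0.01088 V
Step 2 — R_th: zero the source — replace V1 by a short circuit (node 2 merges into node 0) — and find the resistance seen between A (node 1) and B (node 0).
Reduce the network between node 1 (A) and node 0 (B) by series/parallel combination:
  Rp1 = R1 ‖ R2 ‖ R3 (parallel, all between nodes 0 and 1) = 1/(1/2000 + 1/220 + 1/2.2) = 2.176 Ω
R_th = 2.176 Ω
I_n = V_th/R_th = 0.01088/2.176 = 0.005 A, and R_n = R_th = 2.176 Ω

Final answer: I_n = 0.005 A, R_n = 2.176 Ω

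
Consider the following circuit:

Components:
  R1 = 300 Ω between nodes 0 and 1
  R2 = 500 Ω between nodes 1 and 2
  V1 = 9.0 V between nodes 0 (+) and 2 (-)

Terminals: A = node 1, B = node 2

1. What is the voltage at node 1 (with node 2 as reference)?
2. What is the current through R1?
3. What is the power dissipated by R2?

Nodal analysis, taking node 2 as the 0 V reference.
Source V1 fixes V_0 = 9 V.
KCL at each unknown node (sum of currents leaving = 0; resistances in Ω):
  Node 1: (V_1 - 9)/300 + (V_1 - 0)/500 = 0
Collecting terms: 0.005333 × V_1 = 0.03  =>  V_1 = 5.625 V
Part 1:
  Read off the nodal solution: V_1 = 5.625 V
Part 2:
  I_R1 = (V_0 - V_1)/R1 = (9 - 5.625)/300 = 0.01125 A
  Magnitude: I_R1 = 0.01125 A
Part 3:
  I_R2 = (V_1 - V_2)/R2 = (5.625 - 0)/500 = 0.01125 A
  P_R2 = I_R2² × R2 = (0.01125)² × 500 = 0.06328 W

Final answers:
1. V_1 = 5.625 V
2. I_R1 = 0.01125 A
3. P_R2 = 0.06328 W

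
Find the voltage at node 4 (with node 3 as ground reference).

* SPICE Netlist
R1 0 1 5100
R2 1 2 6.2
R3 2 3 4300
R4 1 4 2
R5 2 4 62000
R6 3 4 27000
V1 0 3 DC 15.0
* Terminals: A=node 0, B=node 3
Nodal analysis, taking node 3 as the 0 V reference.
Source V1 fixes V_0 = 15 V.
KCL at each unknown node (sum of currents leaving = 0; resistances in Ω):
  Node 1: (V_1 - 15)/5100 + (V_1 - V_2)/6.2 + (V_1 - V_4)/2 = 0
  Node 2: (V_2 - V_1)/6.2 + (V_2 - 0)/4300 + (V_2 - V_4)/62000 = 0
  Node 4: (V_4 - V_1)/2 + (V_4 - V_2)/62000 + (V_4 - 0)/27000 = 0
Collecting terms (coefficients in siemens):
  0.6615·V_1 - 0.1613·V_2 - 0.5·V_4 = 0.002941
  0.1615·V_2 - 0.1613·V_1 - 0.00001613·V_4 = 0
  0.5001·V_4 - 0.5·V_1 - 0.00001613·V_2 = 0
Solving these 3 simultaneous equations (Gaussian elimination) gives:
  V_1 = 6.321 V, V_2 = 6.311 V, V_4 = 6.32 V
The requested potential is V_4 = 6.32 V.

Final answer: V_4 = 6.32 V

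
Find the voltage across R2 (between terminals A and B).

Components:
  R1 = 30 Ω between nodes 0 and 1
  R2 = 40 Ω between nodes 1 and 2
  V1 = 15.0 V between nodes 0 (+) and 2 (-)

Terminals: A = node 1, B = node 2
R1 and R2 are in series across V1 (node 0 → node 1 → node 2), and the output A–B is taken across R2, so this is a voltage divider.
Series current: I = V1/(R1 + R2) = 15/(30 + 40) = 15/70 = 0.2143 A
V_R2 = I × R2 = V1 × R2/(R1 + R2) = 15 × 40/70 = 8.571 V

Final answer: 8.571 V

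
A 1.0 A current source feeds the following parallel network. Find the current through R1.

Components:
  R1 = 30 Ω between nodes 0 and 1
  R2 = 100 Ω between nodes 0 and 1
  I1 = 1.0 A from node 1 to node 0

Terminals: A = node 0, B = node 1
All resistors sit directly between nodes 0 and 1, so they are in parallel and share one voltage V; the full source current 1 A splits among them.
1/R_par = 1/30 + 1/100 = 0.04333 S  =>  R_par = 23.08 Ω
V = I × R_par = 1 × 23.08 = 23.08 V
I_R1 = V/R1 = 23.08/30 = 0.7692 A

Final answer: 0.7692 A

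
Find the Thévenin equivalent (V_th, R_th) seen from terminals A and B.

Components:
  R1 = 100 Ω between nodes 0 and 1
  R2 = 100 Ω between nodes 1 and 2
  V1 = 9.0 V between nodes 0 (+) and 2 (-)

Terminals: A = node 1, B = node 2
Step 1 — V_th is the open-circuit voltage V_A - V_B (nothing connected across the terminals).
Nodal analysis, taking node 2 as the 0 V reference.
Source V1 fixes V_0 = 9 V.
KCL at each unknown node (sum of currents leaving = 0; resistances in Ω):
  Node 1: (V_1 - 9)/100 + (V_1 - 0)/100 = 0
Collecting terms: 0.02 × V_1 = 0.09  =>  V_1 = 4.5 V
V_th = V_1 - V_2 = 4.5 - 0 = 4.5 V
Step 2 — R_th: zero the source — replace V1 by a short circuit (node 2 merges into node 0) — and find the resistance seen between A (node 1) and B (node 0).
Reduce the network between node 1 (A) and node 0 (B) by series/parallel combination:
  Rp1 = R1 ‖ R2 (parallel, both between nodes 0 and 1) = 1/(1/100 + 1/100) = 50 Ω
R_th = 50 Ω

Final answer: V_th = 4.5 V, R_th = 50 Ω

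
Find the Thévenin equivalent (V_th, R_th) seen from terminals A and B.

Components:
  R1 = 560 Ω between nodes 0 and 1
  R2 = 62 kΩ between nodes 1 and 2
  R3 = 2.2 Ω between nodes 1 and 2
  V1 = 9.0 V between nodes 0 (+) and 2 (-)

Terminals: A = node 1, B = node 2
Step 1 — V_th is the open-circuit voltage V_A - V_B (nothing connected across the terminals).
Nodal analysis, taking node 2 as the 0 V reference.
Source V1 fixes V_0 = 9 V.
KCL at each unknown node (sum of currents leaving = 0; resistances in Ω):
  Node 1: (V_1 - 9)/560 + (V_1 - 0)/62000 + (V_1 - 0)/2.2 = 0
Collecting terms: 0.4563 × V_1 = 0.01607  =>  V_1 = 0.03522 V
V_th = V_1 - V_2 = 0.03522 - 0 = 0.03522 V
Step 2 — R_th: zero the source — replace V1 by a short circuit (node 2 merges into node 0) — and find the resistance seen between A (node 1) and B (node 0).
Reduce the network between node 1 (A) and node 0 (B) by series/parallel combination:
  Rp1 = R1 ‖ R2 ‖ R3 (parallel, all between nodes 0 and 1) = 1/(1/560 + 1/62000 + 1/2.2) = 2.191 Ω
R_th = 2.191 Ω

Final answer: V_th = 0.03522 V, R_th = 2.191 Ω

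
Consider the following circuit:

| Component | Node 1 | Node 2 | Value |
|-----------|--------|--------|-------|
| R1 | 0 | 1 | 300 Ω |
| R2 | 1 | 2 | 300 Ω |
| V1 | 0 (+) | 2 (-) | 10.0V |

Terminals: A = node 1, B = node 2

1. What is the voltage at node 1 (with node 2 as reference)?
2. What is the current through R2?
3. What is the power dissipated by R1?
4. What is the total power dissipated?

Nodal analysis, taking node 2 as the 0 V reference.
Source V1 fixes V_0 = 10 V.
KCL at each unknown node (sum of currents leaving = 0; resistances in Ω):
  Node 1: (V_1 - 10)/300 + (V_1 - 0)/300 = 0
Collecting terms: 0.006667 × V_1 = 0.03333  =>  V_1 = 5 V
Part 1:
  Read off the nodal solution: V_1 = 5 V
Part 2:
  I_R2 = (V_1 - V_2)/R2 = (5 - 0)/300 = 0.01667 A
  Magnitude: I_R2 = 0.01667 A
Part 3:
  I_R1 = (V_0 - V_1)/R1 = (10 - 5)/300 = 0.01667 A
  P_R1 = I_R1² × R1 = (0.01667)² × 300 = 0.08333 W
Part 4:
  Power in each resistor, P = (ΔV)²/R:
    P_R1 = (10 - 5)²/300 = 0.08333 W
    P_R2 = (5 - 0)²/300 = 0.08333 W
  P_total = P_R1 + P_R2 = 0.1667 W

Final answers:
1. V_1 = 5 V
2. I_R2 = 0.01667 A
3. P_R1 = 0.08333 W
4. P_total = 0.1667 W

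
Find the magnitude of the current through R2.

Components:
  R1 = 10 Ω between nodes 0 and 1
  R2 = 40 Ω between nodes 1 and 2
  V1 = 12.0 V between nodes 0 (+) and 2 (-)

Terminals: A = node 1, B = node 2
Nodal analysis, taking node 2 as the 0 V reference.
Source V1 fixes V_0 = 12 V.
KCL at each unknown node (sum of currents leaving = 0; resistances in Ω):
  Node 1: (V_1 - 12)/10 + (V_1 - 0)/40 = 0
Collecting terms: 0.125 × V_1 = 1.2  =>  V_1 = 9.6 V
I_R2 = (V_1 - V_2)/R2 = (9.6 - 0)/40 = 0.24 A
|I_R2| = 0.24 A

Final answer: |I_R2| = 0.24 A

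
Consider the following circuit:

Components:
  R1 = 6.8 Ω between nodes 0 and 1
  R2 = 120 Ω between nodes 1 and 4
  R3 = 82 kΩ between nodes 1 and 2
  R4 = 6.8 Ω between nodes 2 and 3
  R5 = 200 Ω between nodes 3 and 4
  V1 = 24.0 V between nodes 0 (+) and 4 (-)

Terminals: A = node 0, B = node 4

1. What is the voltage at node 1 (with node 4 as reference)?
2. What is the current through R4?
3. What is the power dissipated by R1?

Nodal analysis, taking node 4 as the 0 V reference.
Source V1 fixes V_0 = 24 V.
KCL at each unknown node (sum of currents leaving = 0; resistances in Ω):
  Node 1: (V_1 - 24)/6.8 + (V_1 - 0)/120 + (V_1 - V_2)/82000 = 0
  Node 2: (V_2 - V_1)/82000 + (V_2 - V_3)/6.8 = 0
  Node 3: (V_3 - V_2)/6.8 + (V_3 - 0)/200 = 0
Collecting terms (coefficients in siemens):
  0.1554·V_1 - 0.0000122·V_2 = 3.529
  0.1471·V_2 - 0.0000122·V_1 - 0.1471·V_3 = 0
  0.1521·V_3 - 0.1471·V_2 = 0
Solving these 3 simultaneous equations (Gaussian elimination) gives:
  V_1 = 22.71 V, V_2 = 0.05713 V, V_3 = 0.05525 V
Part 1:
  Read off the nodal solution: V_1 = 22.71 V
Part 2:
  I_R4 = (V_2 - V_3)/R4 = (0.05713 - 0.05525)/6.8 = 0.0002763 A
  Magnitude: I_R4 = 0.0002763 A
Part 3:
  I_R1 = (V_0 - V_1)/R1 = (24 - 22.71)/6.8 = 0.1895 A
  P_R1 = I_R1² × R1 = (0.1895)² × 6.8 = 0.2443 W

Final answers:
1. V_1 = 22.71 V
2. I_R4 = 0.0002763 A
3. P_R1 = 0.2443 W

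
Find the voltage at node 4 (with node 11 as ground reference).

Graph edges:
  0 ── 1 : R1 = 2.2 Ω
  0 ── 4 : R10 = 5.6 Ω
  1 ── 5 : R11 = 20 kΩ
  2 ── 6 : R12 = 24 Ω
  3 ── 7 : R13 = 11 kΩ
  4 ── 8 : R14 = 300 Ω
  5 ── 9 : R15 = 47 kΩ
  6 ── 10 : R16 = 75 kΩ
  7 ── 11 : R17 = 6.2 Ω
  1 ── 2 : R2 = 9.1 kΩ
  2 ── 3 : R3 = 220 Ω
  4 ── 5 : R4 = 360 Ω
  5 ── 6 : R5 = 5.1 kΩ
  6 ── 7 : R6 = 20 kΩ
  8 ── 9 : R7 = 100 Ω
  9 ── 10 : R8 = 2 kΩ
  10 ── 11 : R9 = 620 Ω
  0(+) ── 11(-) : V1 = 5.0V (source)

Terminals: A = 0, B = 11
Nodal analysis, taking node 11 as the 0 V reference.
Source V1 fixes V_0 = 5 V.
KCL at each unknown node (sum of currents leaving = 0; resistances in Ω):
  Node 1: (V_1 - 5)/2.2 + (V_1 - V_2)/9100 + (V_1 - V_5)/20000 = 0
  Node 2: (V_2 - V_1)/9100 + (V_2 - V_3)/220 + (V_2 - V_6)/24 = 0
  Node 3: (V_3 - V_2)/220 + (V_3 - V_7)/11000 = 0
  Node 4: (V_4 - V_5)/360 + (V_4 - 5)/5.6 + (V_4 - V_8)/300 = 0
  Node 5: (V_5 - V_4)/360 + (V_5 - V_6)/5100 + (V_5 - V_1)/20000 + (V_5 - V_9)/47000 = 0
  Node 6: (V_6 - V_5)/5100 + (V_6 - V_7)/20000 + (V_6 - V_2)/24 + (V_6 - V_10)/75000 = 0
  Node 7: (V_7 - V_6)/20000 + (V_7 - V_3)/11000 + (V_7 - 0)/6.2 = 0
  Node 8: (V_8 - V_9)/100 + (V_8 - V_4)/300 = 0
  Node 9: (V_9 - V_8)/100 + (V_9 - V_10)/2000 + (V_9 - V_5)/47000 = 0
  Node 10: (V_10 - V_9)/2000 + (V_10 - 0)/620 + (V_10 - V_6)/75000 = 0
Collecting terms (coefficients in siemens):
  0.4547·V_1 - 0.0001099·V_2 - 0.00005·V_5 = 2.273
  0.04632·V_2 - 0.0001099·V_1 - 0.004545·V_3 - 0.04167·V_6 = 0
  0.004636·V_3 - 0.004545·V_2 - 0.00009091·V_7 = 0
  0.1847·V_4 - 0.002778·V_5 - 0.003333·V_8 = 0.8929
  0.003045·V_5 - 0.00005·V_1 - 0.002778·V_4 - 0.0001961·V_6 - 0.00002128·V_9 = 0
  0.04193·V_6 - 0.04167·V_2 - 0.0001961·V_5 - 0.00005·V_7 - 0.00001333·V_10 = 0
  0.1614·V_7 - 0.00009091·V_3 - 0.00005·V_6 = 0
  0.01333·V_8 - 0.003333·V_4 - 0.01·V_9 = 0
  0.01052·V_9 - 0.00002128·V_5 - 0.01·V_8 - 0.0005·V_10 = 0
  0.002126·V_10 - 0.00001333·V_6 - 0.0005·V_9 = 0
Solving these 10 simultaneous equations (Gaussian elimination) gives:
  V_1 = 5 V, V_2 = 3.314 V, V_3 = 3.249 V, V_4 = 4.989 V
  V_5 = 4.877 V, V_6 = 3.317 V, V_7 = 0.002857 V, V_8 = 4.498 V
  V_9 = 4.335 V, V_10 = 1.04 V
The requested potential is V_4 = 4.989 V.

Final answer: V_4 = 4.989 V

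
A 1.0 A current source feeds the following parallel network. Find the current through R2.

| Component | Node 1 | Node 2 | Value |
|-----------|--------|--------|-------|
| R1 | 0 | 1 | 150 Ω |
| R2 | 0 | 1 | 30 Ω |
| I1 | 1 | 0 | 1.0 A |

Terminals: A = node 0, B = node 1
All resistors sit directly between nodes 0 and 1, so they are in parallel and share one voltage V; the full source current 1 A splits among them.
1/R_par = 1/150 + 1/30 = 0.04 S  =>  R_par = 25 Ω
V = I × R_par = 1 × 25 = 25 V
I_R2 = V/R2 = 25/30 = 0.8333 A

Final answer: 0.8333 A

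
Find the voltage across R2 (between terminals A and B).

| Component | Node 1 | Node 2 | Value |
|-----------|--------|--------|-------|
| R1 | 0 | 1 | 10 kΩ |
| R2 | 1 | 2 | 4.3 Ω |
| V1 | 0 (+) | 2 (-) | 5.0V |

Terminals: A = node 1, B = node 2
R1 and R2 are in series across V1 (node 0 → node 1 → node 2), and the output A–B is taken across R2, so this is a voltage divider.
Series current: I = V1/(R1 + R2) = 5/(10000 + 4.3) = 5/10000 = 0.0004998 A
V_R2 = I × R2 = V1 × R2/(R1 + R2) = 5 × 4.3/10000 = 0.002149 V

Final answer: 0.002149 V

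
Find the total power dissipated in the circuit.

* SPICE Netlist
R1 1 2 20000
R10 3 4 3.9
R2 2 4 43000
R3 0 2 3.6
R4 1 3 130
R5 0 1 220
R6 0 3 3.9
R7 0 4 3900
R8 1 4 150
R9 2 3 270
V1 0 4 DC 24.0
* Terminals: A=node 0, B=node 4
Nodal analysis, taking node 4 as the 0 V reference.
Source V1 fixes V_0 = 24 V.
KCL at each unknown node (sum of currents leaving = 0; resistances in Ω):
  Node 1: (V_1 - V_2)/20000 + (V_1 - V_3)/130 + (V_1 - 24)/220 + (V_1 - 0)/150 = 0
  Node 2: (V_2 - V_1)/20000 + (V_2 - 0)/43000 + (V_2 - 24)/3.6 + (V_2 - V_3)/270 = 0
  Node 3: (V_3 - V_1)/130 + (V_3 - 24)/3.9 + (V_3 - V_2)/270 + (V_3 - 0)/3.9 = 0
Collecting terms (coefficients in siemens):
  0.01895·V_1 - 0.00005·V_2 - 0.007692·V_3 = 0.1091
  0.2816·V_2 - 0.00005·V_1 - 0.003704·V_3 = 6.667
  0.5242·V_3 - 0.007692·V_1 - 0.003704·V_2 = 6.154
Solving these 3 simultaneous equations (Gaussian elimination) gives:
  V_1 = 10.71 V, V_2 = 23.84 V, V_3 = 12.06 V
Power in each resistor, P = (ΔV)²/R:
  P_R1 = (10.71 - 23.84)²/20000 = 0.008612 W
  P_R2 = (23.84 - 0)²/43000 = 0.01322 W
  P_R3 = (24 - 23.84)²/3.6 = 0.007231 W
  P_R4 = (10.71 - 12.06)²/130 = 0.01402 W
  P_R5 = (24 - 10.71)²/220 = 0.8023 W
  P_R6 = (24 - 12.06)²/3.9 = 36.53 W
  P_R7 = (24 - 0)²/3900 = 0.1477 W
  P_R8 = (10.71 - 0)²/150 = 0.7653 W
  P_R9 = (23.84 - 12.06)²/270 = 0.5134 W
  P_R10 = (12.06 - 0)²/3.9 = 37.32 W
P_total = P_R1 + P_R2 + P_R3 + P_R4 + P_R5 + P_R6 + P_R7 + P_R8 + P_R9 + P_R10 = 76.12 W

Final answer: 76.12 W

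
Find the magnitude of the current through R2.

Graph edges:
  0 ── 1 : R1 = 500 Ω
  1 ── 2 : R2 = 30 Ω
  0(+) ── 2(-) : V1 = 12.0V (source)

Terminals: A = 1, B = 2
Nodal analysis, taking node 2 as the 0 V reference.
Source V1 fixes V_0 = 12 V.
KCL at each unknown node (sum of currents leaving = 0; resistances in Ω):
  Node 1: (V_1 - 12)/500 + (V_1 - 0)/30 = 0
Collecting terms: 0.03533 × V_1 = 0.024  =>  V_1 = 0.6792 V
I_R2 = (V_1 - V_2)/R2 = (0.6792 - 0)/30 = 0.02264 A
|I_R2| = 0.02264 A

Final answer: |I_R2| = 0.02264 A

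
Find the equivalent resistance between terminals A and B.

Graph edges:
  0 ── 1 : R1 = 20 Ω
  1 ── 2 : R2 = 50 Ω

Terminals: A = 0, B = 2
Reduce the network between node 0 (A) and node 2 (B) by series/parallel combination:
  Rs1 = R1 + R2 (series, joined only at node 1) = 20 + 50 = 70 Ω
R_eq = 70 Ω

Final answer: 70 Ω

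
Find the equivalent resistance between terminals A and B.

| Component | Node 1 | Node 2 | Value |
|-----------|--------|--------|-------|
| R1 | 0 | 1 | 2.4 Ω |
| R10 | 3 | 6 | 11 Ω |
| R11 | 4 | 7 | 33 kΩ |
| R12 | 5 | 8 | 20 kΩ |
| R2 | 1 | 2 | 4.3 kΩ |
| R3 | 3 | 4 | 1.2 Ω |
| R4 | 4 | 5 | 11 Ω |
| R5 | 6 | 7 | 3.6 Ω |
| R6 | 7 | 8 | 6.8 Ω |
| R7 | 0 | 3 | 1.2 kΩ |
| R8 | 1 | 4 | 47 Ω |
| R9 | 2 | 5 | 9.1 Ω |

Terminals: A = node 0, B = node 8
The network is not a plain series/parallel combination. Inject a 1 A test current into terminal A (node 0) and return it from terminal B (node 8); then R_eq = V_A / (1 A).
Nodal analysis, taking node 8 as the 0 V reference.
Current source I_test pushes 1 A into node 0 and draws it out of node 8.
KCL at each unknown node (sum of currents leaving = 0; resistances in Ω):
  Node 0: (V_0 - V_1)/2.4 + (V_0 - V_3)/1200 - 1 = 0
  Node 1: (V_1 - V_0)/2.4 + (V_1 - V_2)/4300 + (V_1 - V_4)/47 = 0
  Node 2: (V_2 - V_1)/4300 + (V_2 - V_5)/9.1 = 0
  Node 3: (V_3 - V_0)/1200 + (V_3 - V_4)/1.2 + (V_3 - V_6)/11 = 0
  Node 4: (V_4 - V_1)/47 + (V_4 - V_3)/1.2 + (V_4 - V_5)/11 + (V_4 - V_7)/33000 = 0
  Node 5: (V_5 - V_2)/9.1 + (V_5 - V_4)/11 + (V_5 - 0)/20000 = 0
  Node 6: (V_6 - V_3)/11 + (V_6 - V_7)/3.6 = 0
  Node 7: (V_7 - V_4)/33000 + (V_7 - V_6)/3.6 + (V_7 - 0)/6.8 = 0
Collecting terms (coefficients in siemens):
  0.4175·V_0 - 0.4167·V_1 - 0.0008333·V_3 = 1
  0.4382·V_1 - 0.4167·V_0 - 0.0002326·V_2 - 0.02128·V_4 = 0
  0.1101·V_2 - 0.0002326·V_1 - 0.1099·V_5 = 0
  0.9251·V_3 - 0.0008333·V_0 - 0.8333·V_4 - 0.09091·V_6 = 0
  0.9455·V_4 - 0.02128·V_1 - 0.8333·V_3 - 0.09091·V_5 - 0.0000303·V_7 = 0
  0.2008·V_5 - 0.1099·V_2 - 0.09091·V_4 = 0
  0.3687·V_6 - 0.09091·V_3 - 0.2778·V_7 = 0
  0.4249·V_7 - 0.0000303·V_4 - 0.2778·V_6 = 0
Solving these 8 simultaneous equations (Gaussian elimination) gives:
  V_0 = 69.45 V, V_1 = 67.15 V, V_2 = 22.71 V, V_3 = 21.37 V
  V_4 = 22.52 V, V_5 = 22.62 V, V_6 = 10.39 V, V_7 = 6.792 V
R_eq = V_0 / 1 A = 69.45 Ω

Final answer: 69.45 Ω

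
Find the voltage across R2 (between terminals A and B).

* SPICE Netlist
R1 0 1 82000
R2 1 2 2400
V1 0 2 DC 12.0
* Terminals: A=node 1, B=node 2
R1 and R2 are in series across V1 (node 0 → node 1 → node 2), and the output A–B is taken across R2, so this is a voltage divider.
Series current: I = V1/(R1 + R2) = 12/(82000 + 2400) = 12/84400 = 0.0001422 A
V_R2 = I × R2 = V1 × R2/(R1 + R2) = 12 × 2400/84400 = 0.3412 V

Final answer: 0.3412 V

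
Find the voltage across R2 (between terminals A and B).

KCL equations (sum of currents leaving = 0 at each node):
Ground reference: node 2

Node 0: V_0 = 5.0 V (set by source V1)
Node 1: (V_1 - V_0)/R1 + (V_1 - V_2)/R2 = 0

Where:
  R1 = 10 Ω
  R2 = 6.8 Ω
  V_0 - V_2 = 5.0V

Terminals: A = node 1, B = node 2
R1 and R2 are in series across V1 (node 0 → node 1 → node 2), and the output A–B is taken across R2, so this is a voltage divider.
Series current: I = V1/(R1 + R2) = 5/(10 + 6.8) = 5/16.8 = 0.2976 A
V_R2 = I × R2 = V1 × R2/(R1 + R2) = 5 × 6.8/16.8 = 2.024 V

Final answer: 2.024 V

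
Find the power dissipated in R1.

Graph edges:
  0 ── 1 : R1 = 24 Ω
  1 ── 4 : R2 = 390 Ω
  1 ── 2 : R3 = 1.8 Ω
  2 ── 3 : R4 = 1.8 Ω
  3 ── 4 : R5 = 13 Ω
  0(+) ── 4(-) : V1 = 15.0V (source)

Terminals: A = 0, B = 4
Nodal analysis, taking node 4 as the 0 V reference.
Source V1 fixes V_0 = 15 V.
KCL at each unknown node (sum of currents leaving = 0; resistances in Ω):
  Node 1: (V_1 - 15)/24 + (V_1 - 0)/390 + (V_1 - V_2)/1.8 = 0
  Node 2: (V_2 - V_1)/1.8 + (V_2 - V_3)/1.8 = 0
  Node 3: (V_3 - V_2)/1.8 + (V_3 - 0)/13 = 0
Collecting terms (coefficients in siemens):
  0.5998·V_1 - 0.5556·V_2 = 0.625
  1.111·V_2 - 0.5556·V_1 - 0.5556·V_3 = 0
  0.6325·V_3 - 0.5556·V_2 = 0
Solving these 3 simultaneous equations (Gaussian elimination) gives:
  V_1 = 5.982 V, V_2 = 5.334 V, V_3 = 4.685 V
I_R1 = (V_0 - V_1)/R1 = (15 - 5.982)/24 = 0.3757 A
P_R1 = I_R1² × R1 = (0.3757)² × 24 = 3.388 W

Final answer: 3.388 W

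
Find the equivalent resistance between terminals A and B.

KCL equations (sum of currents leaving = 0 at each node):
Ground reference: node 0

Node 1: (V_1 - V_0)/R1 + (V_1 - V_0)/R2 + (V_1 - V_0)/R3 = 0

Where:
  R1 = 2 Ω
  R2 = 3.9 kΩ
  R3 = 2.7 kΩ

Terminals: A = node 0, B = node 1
Reduce the network between node 0 (A) and node 1 (B) by series/parallel combination:
  Rp1 = R1 ‖ R2 ‖ R3 (parallel, all between nodes 0 and 1) = 1/(1/2 + 1/3900 + 1/2700) = 1.997 Ω
R_eq = 1.997 Ω

Final answer: 1.997 Ω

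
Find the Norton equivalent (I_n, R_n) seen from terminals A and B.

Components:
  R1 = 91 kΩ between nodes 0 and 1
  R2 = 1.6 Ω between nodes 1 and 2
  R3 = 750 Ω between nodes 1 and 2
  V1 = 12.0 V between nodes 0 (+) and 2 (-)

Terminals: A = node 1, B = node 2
Find the Thévenin equivalent first; then I_n = V_th/R_th and R_n = R_th.
Step 1 — V_th is the open-circuit voltage V_A - V_B (nothing connected across the terminals).
Nodal analysis, taking node 2 as the 0 V reference.
Source V1 fixes V_0 = 12 V.
KCL at each unknown node (sum of currents leaving = 0; resistances in Ω):
  Node 1: (V_1 - 12)/91000 + (V_1 - 0)/1.6 + (V_1 - 0)/750 = 0
Collecting terms: 0.6263 × V_1 = 0.0001319  =>  V_1 = 0.0002105 V
V_th = V_1 - V_2 = 0.0002105 - 0 = 0.0002105 V
Step 2 — R_th: zero the source — replace V1 by a short circuit (node 2 merges into node 0) — and find the resistance seen between A (node 1) and B (node 0).
Reduce the network between node 1 (A) and node 0 (B) by series/parallel combination:
  Rp1 = R1 ‖ R2 ‖ R3 (parallel, all between nodes 0 and 1) = 1/(1/91000 + 1/1.6 + 1/750) = 1.597 Ω
R_th = 1.597 Ω
I_n = V_th/R_th = 0.0002105/1.597 = 0.0001319 A, and R_n = R_th = 1.597 Ω

Final answer: I_n = 0.0001319 A, R_n = 1.597 Ω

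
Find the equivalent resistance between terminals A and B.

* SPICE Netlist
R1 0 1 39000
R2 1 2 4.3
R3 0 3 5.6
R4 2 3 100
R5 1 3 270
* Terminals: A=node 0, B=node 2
The network is not a plain series/parallel combination. Inject a 1 A test current into terminal A (node 0) and return it from terminal B (node 2); then R_eq = V_A / (1 A).
Nodal analysis, taking node 2 as the 0 V reference.
Current source I_test pushes 1 A into node 0 and draws it out of node 2.
KCL at each unknown node (sum of currents leaving = 0; resistances in Ω):
  Node 0: (V_0 - V_1)/39000 + (V_0 - V_3)/5.6 - 1 = 0
  Node 1: (V_1 - V_0)/39000 + (V_1 - 0)/4.3 + (V_1 - V_3)/270 = 0
  Node 3: (V_3 - V_0)/5.6 + (V_3 - V_1)/270 + (V_3 - 0)/100 = 0
Collecting terms (coefficients in siemens):
  0.1786·V_0 - 0.00002564·V_1 - 0.1786·V_3 = 1
  0.2363·V_1 - 0.00002564·V_0 - 0.003704·V_3 = 0
  0.1923·V_3 - 0.1786·V_0 - 0.003704·V_1 = 0
Solving these 3 simultaneous equations (Gaussian elimination) gives:
  V_0 = 78.73 V, V_1 = 1.155 V, V_3 = 73.14 V
R_eq = V_0 / 1 A = 78.73 Ω

Final answer: 78.73 Ω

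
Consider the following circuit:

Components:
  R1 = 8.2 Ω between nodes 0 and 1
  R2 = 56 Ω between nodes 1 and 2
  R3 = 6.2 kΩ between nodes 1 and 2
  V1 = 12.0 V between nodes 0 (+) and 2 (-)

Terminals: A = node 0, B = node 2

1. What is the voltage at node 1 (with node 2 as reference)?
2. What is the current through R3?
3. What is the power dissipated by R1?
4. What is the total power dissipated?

Nodal analysis, taking node 2 as the 0 V reference.
Source V1 fixes V_0 = 12 V.
KCL at each unknown node (sum of currents leaving = 0; resistances in Ω):
  Node 1: (V_1 - 12)/8.2 + (V_1 - 0)/56 + (V_1 - 0)/6200 = 0
Collecting terms: 0.14 × V_1 = 1.463  =>  V_1 = 10.46 V
Part 1:
  Read off the nodal solution: V_1 = 10.46 V
Part 2:
  I_R3 = (V_1 - V_2)/R3 = (10.46 - 0)/6200 = 0.001686 A
  Magnitude: I_R3 = 0.001686 A
Part 3:
  I_R1 = (V_0 - V_1)/R1 = (12 - 10.46)/8.2 = 0.1884 A
  P_R1 = I_R1² × R1 = (0.1884)² × 8.2 = 0.291 W
Part 4:
  Power in each resistor, P = (ΔV)²/R:
    P_R1 = (12 - 10.46)²/8.2 = 0.291 W
    P_R2 = (10.46 - 0)²/56 = 1.952 W
    P_R3 = (10.46 - 0)²/6200 = 0.01763 W
  P_total = P_R1 + P_R2 + P_R3 = 2.261 W

Final answers:
1. V_1 = 10.46 V
2. I_R3 = 0.001686 A
3. P_R1 = 0.291 W
4. P_total = 2.261 W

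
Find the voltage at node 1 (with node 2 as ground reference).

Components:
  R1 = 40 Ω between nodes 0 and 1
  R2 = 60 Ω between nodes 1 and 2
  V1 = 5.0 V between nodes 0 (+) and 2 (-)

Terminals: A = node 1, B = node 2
Nodal analysis, taking node 2 as the 0 V reference.
Source V1 fixes V_0 = 5 V.
KCL at each unknown node (sum of currents leaving = 0; resistances in Ω):
  Node 1: (V_1 - 5)/40 + (V_1 - 0)/60 = 0
Collecting terms: 0.04167 × V_1 = 0.125  =>  V_1 = 3 V
The requested potential is V_1 = 3 V.

Final answer: V_1 = 3 V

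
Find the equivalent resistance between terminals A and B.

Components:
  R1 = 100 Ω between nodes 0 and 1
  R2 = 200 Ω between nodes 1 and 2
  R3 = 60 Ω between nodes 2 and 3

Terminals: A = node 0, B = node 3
Reduce the network between node 0 (A) and node 3 (B) by series/parallel combination:
  Rs1 = R1 + R2 (series, joined only at node 1) = 100 + 200 = 300 Ω
  Rs2 = R3 + Rs1 (series, joined only at node 2) = 60 + 300 = 360 Ω
R_eq = 360 Ω

Final answer: 360 Ω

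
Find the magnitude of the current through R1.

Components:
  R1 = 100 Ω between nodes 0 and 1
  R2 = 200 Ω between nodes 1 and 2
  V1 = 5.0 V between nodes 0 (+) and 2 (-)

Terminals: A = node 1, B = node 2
Nodal analysis, taking node 2 as the 0 V reference.
Source V1 fixes V_0 = 5 V.
KCL at each unknown node (sum of currents leaving = 0; resistances in Ω):
  Node 1: (V_1 - 5)/100 + (V_1 - 0)/200 = 0
Collecting terms: 0.015 × V_1 = 0.05  =>  V_1 = 3.333 V
I_R1 = (V_0 - V_1)/R1 = (5 - 3.333)/100 = 0.01667 A
|I_R1| = 0.01667 A

Final answer: |I_R1| = 0.01667 A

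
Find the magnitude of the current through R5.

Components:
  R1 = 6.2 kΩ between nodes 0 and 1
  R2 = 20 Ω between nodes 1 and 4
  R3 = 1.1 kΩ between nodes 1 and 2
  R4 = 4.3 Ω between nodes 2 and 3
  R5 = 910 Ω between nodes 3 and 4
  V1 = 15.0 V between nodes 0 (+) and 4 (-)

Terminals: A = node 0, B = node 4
Nodal analysis, taking node 4 as the 0 V reference.
Source V1 fixes V_0 = 15 V.
KCL at each unknown node (sum of currents leaving = 0; resistances in Ω):
  Node 1: (V_1 - 15)/6200 + (V_1 - 0)/20 + (V_1 - V_2)/1100 = 0
  Node 2: (V_2 - V_1)/1100 + (V_2 - V_3)/4.3 = 0
  Node 3: (V_3 - V_2)/4.3 + (V_3 - 0)/910 = 0
Collecting terms (coefficients in siemens):
  0.05107·V_1 - 0.0009091·V_2 = 0.002419
  0.2335·V_2 - 0.0009091·V_1 - 0.2326·V_3 = 0
  0.2337·V_3 - 0.2326·V_2 = 0
Solving these 3 simultaneous equations (Gaussian elimination) gives:
  V_1 = 0.04776 V, V_2 = 0.02168 V, V_3 = 0.02158 V
I_R5 = (V_3 - V_4)/R5 = (0.02158 - 0)/910 = 0.00002371 A
|I_R5| = 0.00002371 A

Final answer: |I_R5| = 2.371e-05 A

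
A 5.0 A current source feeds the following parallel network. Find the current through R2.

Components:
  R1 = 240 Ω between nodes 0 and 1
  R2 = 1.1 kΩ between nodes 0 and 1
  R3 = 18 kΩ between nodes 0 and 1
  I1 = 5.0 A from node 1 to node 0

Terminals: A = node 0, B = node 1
All resistors sit directly between nodes 0 and 1, so they are in parallel and share one voltage V; the full source current 5 A splits among them.
1/R_par = 1/240 + 1/1100 + 1/18000 = 0.005131 S  =>  R_par = 194.9 Ω
V = I × R_par = 5 × 194.9 = 974.4 V
I_R2 = V/R2 = 974.4/1100 = 0.8858 A

Final answer: 0.8858 A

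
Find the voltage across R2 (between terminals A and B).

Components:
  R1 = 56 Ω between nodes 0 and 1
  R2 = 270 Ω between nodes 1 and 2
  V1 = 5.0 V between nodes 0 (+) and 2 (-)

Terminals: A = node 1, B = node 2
R1 and R2 are in series across V1 (node 0 → node 1 → node 2), and the output A–B is taken across R2, so this is a voltage divider.
Series current: I = V1/(R1 + R2) = 5/(56 + 270) = 5/326 = 0.01534 A
V_R2 = I × R2 = V1 × R2/(R1 + R2) = 5 × 270/326 = 4.141 V

Final answer: 4.141 V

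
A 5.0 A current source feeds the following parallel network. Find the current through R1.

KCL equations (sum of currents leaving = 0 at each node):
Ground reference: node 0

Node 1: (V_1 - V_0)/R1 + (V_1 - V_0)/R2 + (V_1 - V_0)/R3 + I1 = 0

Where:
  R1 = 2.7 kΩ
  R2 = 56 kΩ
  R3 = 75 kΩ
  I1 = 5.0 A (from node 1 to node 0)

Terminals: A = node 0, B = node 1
All resistors sit directly between nodes 0 and 1, so they are in parallel and share one voltage V; the full source current 5 A splits among them.
1/R_par = 1/2700 + 1/56000 + 1/75000 = 0.0004016 S  =>  R_par = 2490 Ω
V = I × R_par = 5 × 2490 = 12450 V
I_R1 = V/R1 = 12450/2700 = 4.612 A

Final answer: 4.612 A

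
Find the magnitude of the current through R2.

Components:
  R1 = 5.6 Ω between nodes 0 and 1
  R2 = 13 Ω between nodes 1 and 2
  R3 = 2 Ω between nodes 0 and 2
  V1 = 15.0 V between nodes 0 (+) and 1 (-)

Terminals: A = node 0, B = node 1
Nodal analysis, taking node 1 as the 0 V reference.
Source V1 fixes V_0 = 15 V.
KCL at each unknown node (sum of currents leaving = 0; resistances in Ω):
  Node 2: (V_2 - 0)/13 + (V_2 - 15)/2 = 0
Collecting terms: 0.5769 × V_2 = 7.5  =>  V_2 = 13 V
I_R2 = (V_1 - V_2)/R2 = (0 - 13)/13 = -1 A
|I_R2| = 1 A

Final answer: |I_R2| = 1 A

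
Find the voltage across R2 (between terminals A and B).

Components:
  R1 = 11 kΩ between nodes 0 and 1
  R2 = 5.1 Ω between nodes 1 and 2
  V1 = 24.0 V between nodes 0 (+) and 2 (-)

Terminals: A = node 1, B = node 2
R1 and R2 are in series across V1 (node 0 → node 1 → node 2), and the output A–B is taken across R2, so this is a voltage divider.
Series current: I = V1/(R1 + R2) = 24/(11000 + 5.1) = 24/11010 = 0.002181 A
V_R2 = I × R2 = V1 × R2/(R1 + R2) = 24 × 5.1/11010 = 0.01112 V

Final answer: 0.01112 V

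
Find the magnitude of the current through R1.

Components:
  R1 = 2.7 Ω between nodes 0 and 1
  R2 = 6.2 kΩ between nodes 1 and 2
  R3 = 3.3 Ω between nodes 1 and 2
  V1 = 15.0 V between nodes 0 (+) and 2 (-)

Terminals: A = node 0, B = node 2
Nodal analysis, taking node 2 as the 0 V reference.
Source V1 fixes V_0 = 15 V.
KCL at each unknown node (sum of currents leaving = 0; resistances in Ω):
  Node 1: (V_1 - 15)/2.7 + (V_1 - 0)/6200 + (V_1 - 0)/3.3 = 0
Collecting terms: 0.6736 × V_1 = 5.556  =>  V_1 = 8.248 V
I_R1 = (V_0 - V_1)/R1 = (15 - 8.248)/2.7 = 2.501 A
|I_R1| = 2.501 A

Final answer: |I_R1| = 2.501 A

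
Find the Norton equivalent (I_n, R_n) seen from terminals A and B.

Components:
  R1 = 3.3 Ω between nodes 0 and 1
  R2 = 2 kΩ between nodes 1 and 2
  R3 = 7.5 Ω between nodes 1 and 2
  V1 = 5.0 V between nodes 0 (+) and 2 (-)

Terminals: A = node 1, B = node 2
Find the Thévenin equivalent first; then I_n = V_th/R_th and R_n = R_th.
Step 1 — V_th is the open-circuit voltage V_A - V_B (nothing connected across the terminals).
Nodal analysis, taking node 2 as the 0 V reference.
Source V1 fixes V_0 = 5 V.
KCL at each unknown node (sum of currents leaving = 0; resistances in Ω):
  Node 1: (V_1 - 5)/3.3 + (V_1 - 0)/2000 + (V_1 - 0)/7.5 = 0
Collecting terms: 0.4369 × V_1 = 1.515  =>  V_1 = 3.468 V
V_th = V_1 - V_2 = 3.468 - 0 = 3.468 V
Step 2 — R_th: zero the source — replace V1 by a short circuit (node 2 merges into node 0) — and find the resistance seen between A (node 1) and B (node 0).
Reduce the network between node 1 (A) and node 0 (B) by series/parallel combination:
  Rp1 = R1 ‖ R2 ‖ R3 (parallel, all between nodes 0 and 1) = 1/(1/3.3 + 1/2000 + 1/7.5) = 2.289 Ω
R_th = 2.289 Ω
I_n = V_th/R_th = 3.468/2.289 = 1.515 A, and R_n = R_th = 2.289 Ω

Final answer: I_n = 1.515 A, R_n = 2.289 Ω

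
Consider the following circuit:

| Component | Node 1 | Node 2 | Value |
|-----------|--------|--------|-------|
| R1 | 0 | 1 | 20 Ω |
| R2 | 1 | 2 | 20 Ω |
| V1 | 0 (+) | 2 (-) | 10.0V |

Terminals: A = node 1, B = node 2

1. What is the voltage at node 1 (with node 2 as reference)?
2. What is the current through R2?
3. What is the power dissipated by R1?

Nodal analysis, taking node 2 as the 0 V reference.
Source V1 fixes V_0 = 10 V.
KCL at each unknown node (sum of currents leaving = 0; resistances in Ω):
  Node 1: (V_1 - 10)/20 + (V_1 - 0)/20 = 0
Collecting terms: 0.1 × V_1 = 0.5  =>  V_1 = 5 V
Part 1:
  Read off the nodal solution: V_1 = 5 V
Part 2:
  I_R2 = (V_1 - V_2)/R2 = (5 - 0)/20 = 0.25 A
  Magnitude: I_R2 = 0.25 A
Part 3:
  I_R1 = (V_0 - V_1)/R1 = (10 - 5)/20 = 0.25 A
  P_R1 = I_R1² × R1 = (0.25)² × 20 = 1.25 W

Final answers:
1. V_1 = 5 V
2. I_R2 = 0.25 A
3. P_R1 = 1.25 W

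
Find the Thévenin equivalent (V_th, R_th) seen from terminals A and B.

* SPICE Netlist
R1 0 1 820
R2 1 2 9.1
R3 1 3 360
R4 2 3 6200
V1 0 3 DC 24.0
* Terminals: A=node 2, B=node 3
Step 1 — V_th is the open-circuit voltage V_A - V_B (nothing connected across the terminals).
Nodal analysis, taking node 3 as the 0 V reference.
Source V1 fixes V_0 = 24 V.
KCL at each unknown node (sum of currents leaving = 0; resistances in Ω):
  Node 1: (V_1 - 24)/820 + (V_1 - V_2)/9.1 + (V_1 - 0)/360 = 0
  Node 2: (V_2 - V_1)/9.1 + (V_2 - 0)/6200 = 0
Collecting terms (coefficients in siemens):
  0.1139·V_1 - 0.1099·V_2 = 0.02927
  0.1101·V_2 - 0.1099·V_1 = 0
Determinant D = (0.1139)(0.1101) - (-0.1099)(-0.1099) = 0.0004576
V_1 = [(0.02927)(0.1101) - (-0.1099)(0)]/D = 7.038 V
V_2 = [(0.1139)(0) - (0.02927)(-0.1099)]/D = 7.028 V
V_th = V_2 - V_3 = 7.028 - 0 = 7.028 V
Step 2 — R_th: zero the source — replace V1 by a short circuit (node 3 merges into node 0) — and find the resistance seen between A (node 2) and B (node 0).
Reduce the network between node 2 (A) and node 0 (B) by series/parallel combination:
  Rp1 = R1 ‖ R3 (parallel, both between nodes 0 and 1) = 1/(1/820 + 1/360) = 250.2 Ω
  Rs1 = R2 + Rp1 (series, joined only at node 1) = 9.1 + 250.2 = 259.3 Ω
  Rp2 = R4 ‖ Rs1 (parallel, both between nodes 0 and 2) = 1/(1/6200 + 1/259.3) = 248.9 Ω
R_th = 248.9 Ω

Final answer: V_th = 7.028 V, R_th = 248.9 Ω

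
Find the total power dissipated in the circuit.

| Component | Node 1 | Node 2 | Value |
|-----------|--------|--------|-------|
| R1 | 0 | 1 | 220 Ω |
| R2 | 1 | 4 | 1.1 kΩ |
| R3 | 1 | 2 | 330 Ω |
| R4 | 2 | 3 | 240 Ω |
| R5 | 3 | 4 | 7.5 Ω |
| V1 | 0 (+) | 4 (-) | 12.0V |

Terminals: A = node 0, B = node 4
Nodal analysis, taking node 4 as the 0 V reference.
Source V1 fixes V_0 = 12 V.
KCL at each unknown node (sum of currents leaving = 0; resistances in Ω):
  Node 1: (V_1 - 12)/220 + (V_1 - 0)/1100 + (V_1 - V_2)/330 = 0
  Node 2: (V_2 - V_1)/330 + (V_2 - V_3)/240 = 0
  Node 3: (V_3 - V_2)/240 + (V_3 - 0)/7.5 = 0
Collecting terms (coefficients in siemens):
  0.008485·V_1 - 0.00303·V_2 = 0.05455
  0.007197·V_2 - 0.00303·V_1 - 0.004167·V_3 = 0
  0.1375·V_3 - 0.004167·V_2 = 0
Solving these 3 simultaneous equations (Gaussian elimination) gives:
  V_1 = 7.59 V, V_2 = 3.253 V, V_3 = 0.09858 V
Power in each resistor, P = (ΔV)²/R:
  P_R1 = (12 - 7.59)²/220 = 0.08839 W
  P_R2 = (7.59 - 0)²/1100 = 0.05238 W
  P_R3 = (7.59 - 3.253)²/330 = 0.05701 W
  P_R4 = (3.253 - 0.09858)²/240 = 0.04146 W
  P_R5 = (0.09858 - 0)²/7.5 = 0.001296 W
P_total = P_R1 + P_R2 + P_R3 + P_R4 + P_R5 = 0.2405 W

Final answer: 0.2405 W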